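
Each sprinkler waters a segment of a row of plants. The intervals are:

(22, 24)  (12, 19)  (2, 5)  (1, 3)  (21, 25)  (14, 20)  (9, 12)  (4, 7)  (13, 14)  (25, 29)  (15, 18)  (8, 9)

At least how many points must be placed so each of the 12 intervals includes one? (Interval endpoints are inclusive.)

Process intervals by earliest right end; each time one isn't hit yet, stab at its right endpoint.
Sorted: [1,3] [2,5] [4,7] [8,9] [9,12] [13,14] [15,18] [12,19] [14,20] [22,24] [21,25] [25,29]
{[1,3],[2,5]} hit by 3; {[4,7]} hit by 7; {[8,9],[9,12]} hit by 9; {[13,14]} hit by 14; {[15,18],[12,19],[14,20]} hit by 18; {[22,24],[21,25]} hit by 24; {[25,29]} hit by 29.
Points: 3, 7, 9, 14, 18, 24, 29 (7 total).

7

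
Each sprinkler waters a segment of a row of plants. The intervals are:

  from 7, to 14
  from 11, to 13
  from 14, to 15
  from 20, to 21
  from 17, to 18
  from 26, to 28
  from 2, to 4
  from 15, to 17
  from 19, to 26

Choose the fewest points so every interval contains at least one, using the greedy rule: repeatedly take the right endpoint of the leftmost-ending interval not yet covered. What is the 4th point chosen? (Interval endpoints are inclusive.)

18

Sorted: [2,4] [11,13] [7,14] [14,15] [15,17] [17,18] [20,21] [19,26] [26,28]
{[2,4]} hit by 4; {[11,13],[7,14]} hit by 13; {[14,15],[15,17]} hit by 15; {[17,18]} hit by 18; {[20,21],[19,26]} hit by 21; {[26,28]} hit by 28.
Points: 4, 13, 15, 18, 21, 28 (6 total).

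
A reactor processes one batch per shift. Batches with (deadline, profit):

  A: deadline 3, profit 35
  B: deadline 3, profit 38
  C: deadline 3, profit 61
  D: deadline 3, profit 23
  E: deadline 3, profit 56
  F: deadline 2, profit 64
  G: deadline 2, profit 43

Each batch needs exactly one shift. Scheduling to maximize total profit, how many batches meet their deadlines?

3

Take jobs in profit order; each goes to the latest open slot no later than its deadline.
By profit: F(d2,64), C(d3,61), E(d3,56), G(d2,43), B(d3,38), A(d3,35), D(d3,23)
F→slot 2; C→slot 3; E→slot 1; G skipped; B skipped; A skipped; D skipped.
3 of 7 scheduled.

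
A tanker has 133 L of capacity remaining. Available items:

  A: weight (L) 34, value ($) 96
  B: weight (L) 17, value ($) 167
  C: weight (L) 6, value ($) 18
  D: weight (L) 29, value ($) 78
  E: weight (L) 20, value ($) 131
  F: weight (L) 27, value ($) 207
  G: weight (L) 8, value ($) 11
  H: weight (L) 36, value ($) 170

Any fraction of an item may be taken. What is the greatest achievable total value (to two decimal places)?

769.24

Greedy by value/weight ratio, highest first.
Ratios (sorted): B 9.82, F 7.67, E 6.55, H 4.72, C 3.00, A 2.82, D 2.69, G 1.38
take B (17 @ 167); take F (27 @ 207); take E (20 @ 131); take H (36 @ 170); take C (6 @ 18); take 27/34 of A → 76.24. Capacity used 133/133.
Total value = 769.24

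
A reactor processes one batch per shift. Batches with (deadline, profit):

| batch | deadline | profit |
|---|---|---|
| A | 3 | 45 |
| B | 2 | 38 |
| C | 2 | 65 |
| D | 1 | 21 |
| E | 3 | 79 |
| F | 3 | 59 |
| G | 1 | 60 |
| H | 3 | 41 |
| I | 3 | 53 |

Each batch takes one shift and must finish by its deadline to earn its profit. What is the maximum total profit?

204

Sort by profit descending; place each in the latest free slot ≤ its deadline.
By profit: E(d3,79), C(d2,65), G(d1,60), F(d3,59), I(d3,53), A(d3,45), H(d3,41), B(d2,38), D(d1,21)
E→slot 3; C→slot 2; G→slot 1; F skipped; I skipped; A skipped; H skipped; B skipped; D skipped.
Profit = 60 + 65 + 79 = 204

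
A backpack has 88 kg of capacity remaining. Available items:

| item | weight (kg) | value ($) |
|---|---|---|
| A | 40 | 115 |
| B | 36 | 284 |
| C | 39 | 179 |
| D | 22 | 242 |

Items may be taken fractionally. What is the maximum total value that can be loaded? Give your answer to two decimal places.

Greedy by value/weight ratio, highest first.
Order: D (242/22=11.00) > B (284/36=7.89) > C (179/39=4.59) > A (115/40=2.88)
Fill: take D (22 @ 242) → take B (36 @ 284) → take 30/39 of C → 137.69; 88/88 used.
Total value = 663.69

663.69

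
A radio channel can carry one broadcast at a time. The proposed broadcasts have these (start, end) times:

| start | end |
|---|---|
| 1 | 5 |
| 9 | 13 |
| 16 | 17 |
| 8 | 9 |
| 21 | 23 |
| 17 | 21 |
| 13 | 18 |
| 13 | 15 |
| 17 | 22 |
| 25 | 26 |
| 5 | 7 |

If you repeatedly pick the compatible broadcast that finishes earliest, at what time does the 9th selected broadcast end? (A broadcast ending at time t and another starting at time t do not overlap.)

26

Sorted by end: (1,5)  (5,7)  (8,9)  (9,13)  (13,15)  (16,17)  (13,18)  (17,21)  (17,22)  (21,23)  (25,26)
take (1,5); take (5,7); take (8,9); take (9,13); take (13,15); take (16,17); take (17,21); take (21,23); take (25,26).
Selected: (1,5) (5,7) (8,9) (9,13) (13,15) (16,17) (17,21) (21,23) (25,26)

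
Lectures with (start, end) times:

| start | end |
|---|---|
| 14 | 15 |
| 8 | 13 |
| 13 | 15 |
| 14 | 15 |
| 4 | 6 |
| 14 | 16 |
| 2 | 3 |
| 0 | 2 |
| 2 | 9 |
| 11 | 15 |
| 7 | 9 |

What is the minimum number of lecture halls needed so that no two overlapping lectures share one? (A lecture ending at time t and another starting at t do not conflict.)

The answer is the maximum number of intervals overlapping at any instant.
Events (time:±→running): 0:+→1 2:-→0 2:+→1 2:+→2 3:-→1 4:+→2 6:-→1 7:+→2 8:+→3 9:-→2 9:-→1 11:+→2 13:-→1 13:+→2 14:+→3 14:+→4 14:+→5 … peak 5.

5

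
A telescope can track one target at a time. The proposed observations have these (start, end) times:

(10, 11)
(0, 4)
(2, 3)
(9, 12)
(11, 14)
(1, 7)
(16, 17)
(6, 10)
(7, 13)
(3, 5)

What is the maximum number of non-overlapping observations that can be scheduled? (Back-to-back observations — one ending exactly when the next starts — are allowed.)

Sort by end time and greedily take each interval whose start is ≥ the last chosen end.
Sorted by end: (2,3)  (0,4)  (3,5)  (1,7)  (6,10)  (10,11)  (9,12)  (7,13)  (11,14)  (16,17)
take (2,3); skip (0,4); take (3,5); take (6,10); take (10,11); skip (7,13); take (11,14); take (16,17).
Selected 6 observations.

6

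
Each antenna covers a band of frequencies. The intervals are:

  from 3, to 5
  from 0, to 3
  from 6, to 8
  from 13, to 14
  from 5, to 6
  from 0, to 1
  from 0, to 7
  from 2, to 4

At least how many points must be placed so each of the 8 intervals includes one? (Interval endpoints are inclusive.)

4

Process intervals by earliest right end; each time one isn't hit yet, stab at its right endpoint.
By right end: [0,1]  [0,3]  [2,4]  [3,5]  [5,6]  [0,7]  [6,8]  [13,14]
[0,1] uncovered → point at 1; [2,4] uncovered → point at 4; [5,6] uncovered → point at 6; [13,14] uncovered → point at 14.
Points: 1, 4, 6, 14 (4 total).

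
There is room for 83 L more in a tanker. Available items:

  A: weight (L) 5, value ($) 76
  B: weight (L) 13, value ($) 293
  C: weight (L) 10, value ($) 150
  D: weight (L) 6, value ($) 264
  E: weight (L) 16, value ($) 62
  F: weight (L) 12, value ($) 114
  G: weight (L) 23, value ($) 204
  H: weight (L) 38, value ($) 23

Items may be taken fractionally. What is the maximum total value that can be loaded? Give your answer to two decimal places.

1155.25

Greedy by value/weight ratio, highest first.
Order: D (264/6=44.00) > B (293/13=22.54) > A (76/5=15.20) > C (150/10=15.00) > F (114/12=9.50) > G (204/23=8.87) > E (62/16=3.88) > H (23/38=0.61)
Fill: take D (6 @ 264) → take B (13 @ 293) → take A (5 @ 76) → take C (10 @ 150) → take F (12 @ 114) → take G (23 @ 204) → take 14/16 of E → 54.25; 83/83 used.
Total value = 1155.25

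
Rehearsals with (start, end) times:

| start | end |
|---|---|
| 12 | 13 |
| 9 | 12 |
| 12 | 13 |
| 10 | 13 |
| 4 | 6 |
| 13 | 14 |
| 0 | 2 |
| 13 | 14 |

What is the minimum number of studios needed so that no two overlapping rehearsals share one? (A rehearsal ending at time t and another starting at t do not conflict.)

Count concurrent intervals with a sweep; the peak is the room count.
starts: [0, 4, 9, 10, 12, 12, 13, 13]
ends:   [2, 6, 12, 13, 13, 13, 14, 14]
s0→1 e2→0 s4→1 e6→0 s9→1 s10→2 e12→1 s12→2 s12→3  — peak 3.

3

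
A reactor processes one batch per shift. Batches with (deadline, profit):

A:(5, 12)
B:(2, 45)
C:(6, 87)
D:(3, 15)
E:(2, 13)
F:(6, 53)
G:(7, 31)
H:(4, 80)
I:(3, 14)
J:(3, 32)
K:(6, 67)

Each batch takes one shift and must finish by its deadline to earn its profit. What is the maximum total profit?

Sort by profit descending; place each in the latest free slot ≤ its deadline.
Profit order: C=87 H=80 K=67 F=53 B=45 J=32 G=31 D=15 I=14 E=13 A=12
Assign: C→slot 6, H→slot 4, K→slot 5, F→slot 3, B→slot 2, J→slot 1, G→slot 7, D skipped, I skipped, E skipped, A skipped.
Slots: [1:J] [2:B] [3:F] [4:H] [5:K] [6:C] [7:G]
Profit = 32 + 45 + 53 + 80 + 67 + 87 + 31 = 395

395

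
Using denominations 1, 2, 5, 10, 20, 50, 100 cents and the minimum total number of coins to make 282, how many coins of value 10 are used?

282 − 2×100→82 − 1×50→32 − 1×20→12 − 1×10→2 − 1×2→0
Count of 10: 1

1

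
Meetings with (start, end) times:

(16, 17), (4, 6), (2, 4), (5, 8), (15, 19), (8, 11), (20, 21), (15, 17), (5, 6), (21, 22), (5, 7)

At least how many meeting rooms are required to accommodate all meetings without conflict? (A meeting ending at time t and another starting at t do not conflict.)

4

Events (time:±→running): 2:+→1 4:-→0 4:+→1 5:+→2 5:+→3 5:+→4 … peak 4.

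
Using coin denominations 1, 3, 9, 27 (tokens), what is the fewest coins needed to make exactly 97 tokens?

97 − 3×27→16 − 1×9→7 − 2×3→1 − 1×1→0
Total coins = 3 + 1 + 2 + 1 = 7

7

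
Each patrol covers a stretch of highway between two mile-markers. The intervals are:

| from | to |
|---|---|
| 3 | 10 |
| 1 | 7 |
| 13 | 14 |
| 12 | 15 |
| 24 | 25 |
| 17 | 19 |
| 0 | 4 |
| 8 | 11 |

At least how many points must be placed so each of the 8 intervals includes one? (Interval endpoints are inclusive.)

5

Sort by right endpoint; whenever an interval is uncovered, place a point at its right end.
Sorted: [0,4] [1,7] [3,10] [8,11] [13,14] [12,15] [17,19] [24,25]
{[0,4],[1,7],[3,10]} hit by 4; {[8,11]} hit by 11; {[13,14],[12,15]} hit by 14; {[17,19]} hit by 19; {[24,25]} hit by 25.
Points: 4, 11, 14, 19, 25 (5 total).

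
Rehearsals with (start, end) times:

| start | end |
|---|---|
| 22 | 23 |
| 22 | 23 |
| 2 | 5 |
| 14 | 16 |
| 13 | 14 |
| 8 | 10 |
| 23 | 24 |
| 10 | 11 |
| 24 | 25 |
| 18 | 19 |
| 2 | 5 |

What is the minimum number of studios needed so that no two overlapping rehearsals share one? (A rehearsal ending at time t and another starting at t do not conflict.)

Count concurrent intervals with a sweep; the peak is the room count.
Events (time:±→running): 2:+→1 2:+→2 … peak 2.

2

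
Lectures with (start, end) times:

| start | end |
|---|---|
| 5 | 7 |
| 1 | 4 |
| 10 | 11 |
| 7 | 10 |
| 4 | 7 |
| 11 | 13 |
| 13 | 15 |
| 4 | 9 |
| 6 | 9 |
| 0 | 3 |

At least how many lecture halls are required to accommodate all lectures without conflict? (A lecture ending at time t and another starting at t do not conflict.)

4

starts: [0, 1, 4, 4, 5, 6, 7, 10, 11, 13]
ends:   [3, 4, 7, 7, 9, 9, 10, 11, 13, 15]
s0→1 s1→2 e3→1 e4→0 s4→1 s4→2 s5→3 s6→4  — peak 4.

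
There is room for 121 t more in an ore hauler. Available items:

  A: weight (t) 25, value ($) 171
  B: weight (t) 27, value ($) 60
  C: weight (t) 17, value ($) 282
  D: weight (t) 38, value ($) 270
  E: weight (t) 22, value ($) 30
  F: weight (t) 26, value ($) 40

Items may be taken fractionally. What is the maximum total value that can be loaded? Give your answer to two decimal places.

804.54

Ratios (sorted): C 16.59, D 7.11, A 6.84, B 2.22, F 1.54, E 1.36
take C (17 @ 282); take D (38 @ 270); take A (25 @ 171); take B (27 @ 60); take 14/26 of F → 21.54. Capacity used 121/121.
Total value = 804.54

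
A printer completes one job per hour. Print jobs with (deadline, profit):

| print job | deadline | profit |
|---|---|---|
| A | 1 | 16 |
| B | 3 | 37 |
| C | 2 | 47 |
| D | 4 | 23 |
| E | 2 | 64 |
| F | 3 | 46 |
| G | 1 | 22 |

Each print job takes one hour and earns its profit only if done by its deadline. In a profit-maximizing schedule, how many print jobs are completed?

4

By profit: E(d2,64), C(d2,47), F(d3,46), B(d3,37), D(d4,23), G(d1,22), A(d1,16)
E→slot 2; C→slot 1; F→slot 3; B skipped; D→slot 4; G skipped; A skipped.
4 of 7 scheduled.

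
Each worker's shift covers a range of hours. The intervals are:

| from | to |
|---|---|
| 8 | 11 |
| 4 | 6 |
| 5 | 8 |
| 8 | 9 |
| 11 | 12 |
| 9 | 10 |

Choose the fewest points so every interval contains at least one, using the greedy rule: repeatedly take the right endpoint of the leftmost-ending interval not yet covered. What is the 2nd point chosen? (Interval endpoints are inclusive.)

9

Process intervals by earliest right end; each time one isn't hit yet, stab at its right endpoint.
Sorted: [4,6] [5,8] [8,9] [9,10] [8,11] [11,12]
{[4,6],[5,8]} hit by 6; {[8,9],[9,10],[8,11]} hit by 9; {[11,12]} hit by 12.
Points: 6, 9, 12 (3 total).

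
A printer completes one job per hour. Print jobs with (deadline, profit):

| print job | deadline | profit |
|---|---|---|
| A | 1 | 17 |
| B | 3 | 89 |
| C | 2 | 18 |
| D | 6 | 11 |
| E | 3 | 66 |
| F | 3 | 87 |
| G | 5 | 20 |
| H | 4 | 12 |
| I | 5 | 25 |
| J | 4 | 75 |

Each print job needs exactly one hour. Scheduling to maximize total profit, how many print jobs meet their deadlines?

Profit order: B=89 F=87 J=75 E=66 I=25 G=20 C=18 A=17 H=12 D=11
Assign: B→slot 3, F→slot 2, J→slot 4, E→slot 1, I→slot 5, G skipped, C skipped, A skipped, H skipped, D→slot 6.
Slots: [1:E] [2:F] [3:B] [4:J] [5:I] [6:D]
6 of 10 scheduled.

6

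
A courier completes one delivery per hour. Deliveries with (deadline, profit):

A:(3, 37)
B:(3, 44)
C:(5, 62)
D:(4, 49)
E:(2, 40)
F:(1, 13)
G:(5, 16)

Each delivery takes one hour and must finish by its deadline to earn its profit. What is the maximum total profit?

By profit: C(d5,62), D(d4,49), B(d3,44), E(d2,40), A(d3,37), G(d5,16), F(d1,13)
C→slot 5; D→slot 4; B→slot 3; E→slot 2; A→slot 1; G skipped; F skipped.
Profit = 37 + 40 + 44 + 49 + 62 = 232

232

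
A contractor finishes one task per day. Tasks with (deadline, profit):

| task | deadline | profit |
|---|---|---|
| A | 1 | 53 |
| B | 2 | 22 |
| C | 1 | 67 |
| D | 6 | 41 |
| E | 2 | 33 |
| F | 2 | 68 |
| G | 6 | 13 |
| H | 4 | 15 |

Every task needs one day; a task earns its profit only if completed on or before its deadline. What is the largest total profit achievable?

204

Take jobs in profit order; each goes to the latest open slot no later than its deadline.
By profit: F(d2,68), C(d1,67), A(d1,53), D(d6,41), E(d2,33), B(d2,22), H(d4,15), G(d6,13)
F→slot 2; C→slot 1; A skipped; D→slot 6; E skipped; B skipped; H→slot 4; G→slot 5.
Profit = 67 + 68 + 15 + 13 + 41 = 204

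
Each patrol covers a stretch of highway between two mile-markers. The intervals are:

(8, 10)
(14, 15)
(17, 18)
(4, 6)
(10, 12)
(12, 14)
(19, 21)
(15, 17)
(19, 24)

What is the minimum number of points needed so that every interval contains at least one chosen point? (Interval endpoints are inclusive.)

By right end: [4,6]  [8,10]  [10,12]  [12,14]  [14,15]  [15,17]  [17,18]  [19,21]  [19,24]
[4,6] uncovered → point at 6; [8,10] uncovered → point at 10; [12,14] uncovered → point at 14; [15,17] uncovered → point at 17; [19,21] uncovered → point at 21.
Points: 6, 10, 14, 17, 21 (5 total).

5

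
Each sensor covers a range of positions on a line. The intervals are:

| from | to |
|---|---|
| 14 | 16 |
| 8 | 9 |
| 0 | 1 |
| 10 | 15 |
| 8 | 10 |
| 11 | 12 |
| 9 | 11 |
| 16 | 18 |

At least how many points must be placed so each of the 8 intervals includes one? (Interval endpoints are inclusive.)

4

Process intervals by earliest right end; each time one isn't hit yet, stab at its right endpoint.
Sorted: [0,1] [8,9] [8,10] [9,11] [11,12] [10,15] [14,16] [16,18]
{[0,1]} hit by 1; {[8,9],[8,10],[9,11]} hit by 9; {[11,12],[10,15]} hit by 12; {[14,16],[16,18]} hit by 16.
Points: 1, 9, 12, 16 (4 total).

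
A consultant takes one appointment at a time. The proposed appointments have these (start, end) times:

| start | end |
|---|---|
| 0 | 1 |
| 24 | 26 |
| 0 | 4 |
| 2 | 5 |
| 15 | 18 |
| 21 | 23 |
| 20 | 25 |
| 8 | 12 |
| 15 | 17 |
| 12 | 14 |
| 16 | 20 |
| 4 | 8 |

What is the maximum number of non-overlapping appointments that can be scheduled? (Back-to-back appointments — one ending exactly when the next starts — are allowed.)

7

Order by finish time; keep every interval that doesn't clash with the previous kept one.
Sorted by end: (0,1)  (0,4)  (2,5)  (4,8)  (8,12)  (12,14)  (15,17)  (15,18)  (16,20)  (21,23)  (20,25)  (24,26)
take (0,1); take (2,5); take (8,12); take (12,14); take (15,17); take (21,23); take (24,26).
Selected 7 appointments.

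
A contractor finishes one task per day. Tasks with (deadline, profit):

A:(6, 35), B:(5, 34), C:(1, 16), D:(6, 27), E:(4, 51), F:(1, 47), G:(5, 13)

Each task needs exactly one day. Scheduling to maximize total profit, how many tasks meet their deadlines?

By profit: E(d4,51), F(d1,47), A(d6,35), B(d5,34), D(d6,27), C(d1,16), G(d5,13)
E→slot 4; F→slot 1; A→slot 6; B→slot 5; D→slot 3; C skipped; G→slot 2.
6 of 7 scheduled.

6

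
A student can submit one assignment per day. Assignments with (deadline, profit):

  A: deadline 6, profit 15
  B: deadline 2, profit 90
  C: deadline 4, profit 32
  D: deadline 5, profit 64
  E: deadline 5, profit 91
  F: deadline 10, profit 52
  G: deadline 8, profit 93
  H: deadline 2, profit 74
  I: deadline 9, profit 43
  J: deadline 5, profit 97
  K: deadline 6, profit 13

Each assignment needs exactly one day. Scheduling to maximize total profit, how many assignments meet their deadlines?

9

Take jobs in profit order; each goes to the latest open slot no later than its deadline.
By profit: J(d5,97), G(d8,93), E(d5,91), B(d2,90), H(d2,74), D(d5,64), F(d10,52), I(d9,43), C(d4,32), A(d6,15), K(d6,13)
J→slot 5; G→slot 8; E→slot 4; B→slot 2; H→slot 1; D→slot 3; F→slot 10; I→slot 9; C skipped; A→slot 6; K skipped.
9 of 11 scheduled.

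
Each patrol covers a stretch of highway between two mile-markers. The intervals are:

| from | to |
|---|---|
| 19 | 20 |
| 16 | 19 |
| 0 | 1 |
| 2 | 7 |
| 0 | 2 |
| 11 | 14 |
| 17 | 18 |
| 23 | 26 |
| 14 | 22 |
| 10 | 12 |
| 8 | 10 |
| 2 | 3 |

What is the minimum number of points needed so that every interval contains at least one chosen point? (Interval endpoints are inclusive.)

Sorted: [0,1] [0,2] [2,3] [2,7] [8,10] [10,12] [11,14] [17,18] [16,19] [19,20] [14,22] [23,26]
{[0,1],[0,2]} hit by 1; {[2,3],[2,7]} hit by 3; {[8,10],[10,12]} hit by 10; {[11,14]} hit by 14; {[17,18],[16,19]} hit by 18; {[19,20],[14,22]} hit by 20; {[23,26]} hit by 26.
Points: 1, 3, 10, 14, 18, 20, 26 (7 total).

7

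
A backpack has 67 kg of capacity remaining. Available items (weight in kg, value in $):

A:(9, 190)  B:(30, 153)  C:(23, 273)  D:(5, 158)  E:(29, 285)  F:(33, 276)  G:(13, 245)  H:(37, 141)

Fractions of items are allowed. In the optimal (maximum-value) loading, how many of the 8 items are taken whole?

4

Ratios (sorted): D 31.60, A 21.11, G 18.85, C 11.87, E 9.83, F 8.36, B 5.10, H 3.81
take D (5 @ 158); take A (9 @ 190); take G (13 @ 245); take C (23 @ 273); take 17/29 of E → 167.07. Capacity used 67/67.
4 item(s) taken whole; one partial (take 17/29 of E).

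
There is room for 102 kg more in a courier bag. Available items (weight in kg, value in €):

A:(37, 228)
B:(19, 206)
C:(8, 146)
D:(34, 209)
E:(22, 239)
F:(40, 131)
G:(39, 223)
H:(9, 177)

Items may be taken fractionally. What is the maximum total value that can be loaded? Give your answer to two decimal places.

1039.03

Greedy by value/weight ratio, highest first.
Order: H (177/9=19.67) > C (146/8=18.25) > E (239/22=10.86) > B (206/19=10.84) > A (228/37=6.16) > D (209/34=6.15) > G (223/39=5.72) > F (131/40=3.27)
Fill: take H (9 @ 177) → take C (8 @ 146) → take E (22 @ 239) → take B (19 @ 206) → take A (37 @ 228) → take 7/34 of D → 43.03; 102/102 used.
Total value = 1039.03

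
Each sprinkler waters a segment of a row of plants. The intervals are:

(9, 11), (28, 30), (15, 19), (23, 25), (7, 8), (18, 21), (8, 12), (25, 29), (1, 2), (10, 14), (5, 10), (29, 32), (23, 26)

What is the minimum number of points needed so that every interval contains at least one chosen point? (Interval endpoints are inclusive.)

Sorted: [1,2] [7,8] [5,10] [9,11] [8,12] [10,14] [15,19] [18,21] [23,25] [23,26] [25,29] [28,30] [29,32]
{[1,2]} hit by 2; {[7,8],[5,10]} hit by 8; {[9,11],[8,12],[10,14]} hit by 11; {[15,19],[18,21]} hit by 19; {[23,25],[23,26],[25,29]} hit by 25; {[28,30],[29,32]} hit by 30.
Points: 2, 8, 11, 19, 25, 30 (6 total).

6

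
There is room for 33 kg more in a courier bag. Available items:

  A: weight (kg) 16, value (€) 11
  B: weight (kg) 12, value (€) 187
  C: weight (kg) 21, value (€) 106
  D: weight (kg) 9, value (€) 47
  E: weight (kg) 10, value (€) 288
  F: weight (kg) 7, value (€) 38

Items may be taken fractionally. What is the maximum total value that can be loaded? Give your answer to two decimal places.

Ratios (sorted): E 28.80, B 15.58, F 5.43, D 5.22, C 5.05, A 0.69
take E (10 @ 288); take B (12 @ 187); take F (7 @ 38); take 4/9 of D → 20.89. Capacity used 33/33.
Total value = 533.89

533.89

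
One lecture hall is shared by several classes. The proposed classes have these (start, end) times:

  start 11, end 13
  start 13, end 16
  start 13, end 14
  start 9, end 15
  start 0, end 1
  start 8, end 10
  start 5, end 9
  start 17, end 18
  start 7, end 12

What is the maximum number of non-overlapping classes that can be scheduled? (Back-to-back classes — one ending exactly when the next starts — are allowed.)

5

By end time: (0,1), (5,9), (8,10), (7,12), (11,13), (13,14), (9,15), (13,16), (17,18).
Pick (0,1); next start ≥ 1 → (5,9); next start ≥ 9 → (11,13); next start ≥ 13 → (13,14); next start ≥ 14 → (17,18).
Selected 5 classes.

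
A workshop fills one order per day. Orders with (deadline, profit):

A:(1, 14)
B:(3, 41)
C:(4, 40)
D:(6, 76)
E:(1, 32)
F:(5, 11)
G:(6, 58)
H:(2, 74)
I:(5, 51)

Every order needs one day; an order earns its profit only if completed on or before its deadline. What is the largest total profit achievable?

Take jobs in profit order; each goes to the latest open slot no later than its deadline.
By profit: D(d6,76), H(d2,74), G(d6,58), I(d5,51), B(d3,41), C(d4,40), E(d1,32), A(d1,14), F(d5,11)
D→slot 6; H→slot 2; G→slot 5; I→slot 4; B→slot 3; C→slot 1; E skipped; A skipped; F skipped.
Profit = 40 + 74 + 41 + 51 + 58 + 76 = 340

340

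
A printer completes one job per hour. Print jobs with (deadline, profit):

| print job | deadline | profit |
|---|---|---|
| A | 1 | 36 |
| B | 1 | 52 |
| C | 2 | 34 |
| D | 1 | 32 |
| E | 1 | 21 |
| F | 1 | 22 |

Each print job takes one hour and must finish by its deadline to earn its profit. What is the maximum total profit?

Sort by profit descending; place each in the latest free slot ≤ its deadline.
Profit order: B=52 A=36 C=34 D=32 F=22 E=21
Assign: B→slot 1, A skipped, C→slot 2, D skipped, F skipped, E skipped.
Slots: [1:B] [2:C]
Profit = 52 + 34 = 86

86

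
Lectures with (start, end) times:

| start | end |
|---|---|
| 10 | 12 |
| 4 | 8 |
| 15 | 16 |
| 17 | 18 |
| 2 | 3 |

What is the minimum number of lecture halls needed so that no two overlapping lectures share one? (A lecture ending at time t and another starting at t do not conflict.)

1

Count concurrent intervals with a sweep; the peak is the room count.
starts: [2, 4, 10, 15, 17]
ends:   [3, 8, 12, 16, 18]
s2→1  — peak 1.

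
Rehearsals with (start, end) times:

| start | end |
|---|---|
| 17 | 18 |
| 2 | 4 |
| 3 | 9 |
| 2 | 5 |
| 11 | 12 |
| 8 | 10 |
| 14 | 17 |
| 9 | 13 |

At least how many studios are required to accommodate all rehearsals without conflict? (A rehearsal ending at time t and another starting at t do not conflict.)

3

The answer is the maximum number of intervals overlapping at any instant.
starts: [2, 2, 3, 8, 9, 11, 14, 17]
ends:   [4, 5, 9, 10, 12, 13, 17, 18]
s2→1 s2→2 s3→3  — peak 3.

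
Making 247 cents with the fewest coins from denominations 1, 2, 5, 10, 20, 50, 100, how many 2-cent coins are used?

Use the largest denomination that fits, subtract, and repeat.
247 − 2×100→47 − 2×20→7 − 1×5→2 − 1×2→0
Count of 2: 1

1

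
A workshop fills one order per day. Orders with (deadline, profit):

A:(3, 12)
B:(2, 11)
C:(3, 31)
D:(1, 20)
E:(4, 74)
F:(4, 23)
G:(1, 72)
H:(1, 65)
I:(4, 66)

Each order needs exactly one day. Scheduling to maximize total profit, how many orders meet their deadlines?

4

Profit order: E=74 G=72 I=66 H=65 C=31 F=23 D=20 A=12 B=11
Assign: E→slot 4, G→slot 1, I→slot 3, H skipped, C→slot 2, F skipped, D skipped, A skipped, B skipped.
Slots: [1:G] [2:C] [3:I] [4:E]
4 of 9 scheduled.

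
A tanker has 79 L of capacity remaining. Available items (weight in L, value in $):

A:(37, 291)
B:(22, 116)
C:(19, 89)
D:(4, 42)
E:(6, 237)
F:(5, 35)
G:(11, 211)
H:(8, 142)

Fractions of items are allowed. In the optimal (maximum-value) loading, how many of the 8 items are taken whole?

6

Order: E (237/6=39.50) > G (211/11=19.18) > H (142/8=17.75) > D (42/4=10.50) > A (291/37=7.86) > F (35/5=7.00) > B (116/22=5.27) > C (89/19=4.68)
Fill: take E (6 @ 237) → take G (11 @ 211) → take H (8 @ 142) → take D (4 @ 42) → take A (37 @ 291) → take F (5 @ 35) → take 8/22 of B → 42.18; 79/79 used.
6 item(s) taken whole; one partial (take 8/22 of B).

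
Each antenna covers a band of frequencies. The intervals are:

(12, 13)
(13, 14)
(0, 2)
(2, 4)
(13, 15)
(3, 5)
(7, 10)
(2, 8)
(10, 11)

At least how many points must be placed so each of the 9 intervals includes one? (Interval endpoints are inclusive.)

4

Sort by right endpoint; whenever an interval is uncovered, place a point at its right end.
By right end: [0,2]  [2,4]  [3,5]  [2,8]  [7,10]  [10,11]  [12,13]  [13,14]  [13,15]
[0,2] uncovered → point at 2; [3,5] uncovered → point at 5; [7,10] uncovered → point at 10; [12,13] uncovered → point at 13.
Points: 2, 5, 10, 13 (4 total).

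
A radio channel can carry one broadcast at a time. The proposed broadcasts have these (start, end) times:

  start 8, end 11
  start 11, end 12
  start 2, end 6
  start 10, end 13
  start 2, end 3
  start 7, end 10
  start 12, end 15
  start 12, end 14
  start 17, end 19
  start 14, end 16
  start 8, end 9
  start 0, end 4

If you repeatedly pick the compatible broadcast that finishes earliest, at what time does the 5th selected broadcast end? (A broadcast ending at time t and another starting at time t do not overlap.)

16

Sort by end time and greedily take each interval whose start is ≥ the last chosen end.
By end time: (2,3), (0,4), (2,6), (8,9), (7,10), (8,11), (11,12), (10,13), (12,14), (12,15), (14,16), (17,19).
Pick (2,3); next start ≥ 3 → (8,9); next start ≥ 9 → (11,12); next start ≥ 12 → (12,14); next start ≥ 14 → (14,16); next start ≥ 16 → (17,19).
Selected: (2,3) (8,9) (11,12) (12,14) (14,16) (17,19)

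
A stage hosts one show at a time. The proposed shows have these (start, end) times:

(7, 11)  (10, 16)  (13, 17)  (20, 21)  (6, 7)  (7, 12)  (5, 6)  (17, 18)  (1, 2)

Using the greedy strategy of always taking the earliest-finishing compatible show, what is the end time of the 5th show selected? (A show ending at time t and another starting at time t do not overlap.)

Order by finish time; keep every interval that doesn't clash with the previous kept one.
Sorted by end: (1,2)  (5,6)  (6,7)  (7,11)  (7,12)  (10,16)  (13,17)  (17,18)  (20,21)
take (1,2); take (5,6); take (6,7); take (7,11); skip (10,16); take (13,17); take (17,18); take (20,21).
Selected: (1,2) (5,6) (6,7) (7,11) (13,17) (17,18) (20,21)

17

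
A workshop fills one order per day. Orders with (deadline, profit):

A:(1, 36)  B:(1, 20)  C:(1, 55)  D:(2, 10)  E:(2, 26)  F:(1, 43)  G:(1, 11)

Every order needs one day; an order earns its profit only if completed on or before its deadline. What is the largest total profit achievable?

81

By profit: C(d1,55), F(d1,43), A(d1,36), E(d2,26), B(d1,20), G(d1,11), D(d2,10)
C→slot 1; F skipped; A skipped; E→slot 2; B skipped; G skipped; D skipped.
Profit = 55 + 26 = 81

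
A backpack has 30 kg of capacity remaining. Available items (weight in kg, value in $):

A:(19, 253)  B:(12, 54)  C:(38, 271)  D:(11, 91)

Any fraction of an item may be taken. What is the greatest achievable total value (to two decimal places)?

344.00

Sort by value per unit weight and fill in that order.
Order: A (253/19=13.32) > D (91/11=8.27) > C (271/38=7.13) > B (54/12=4.50)
Fill: take A (19 @ 253) → take D (11 @ 91); 30/30 used.
Total value = 344.00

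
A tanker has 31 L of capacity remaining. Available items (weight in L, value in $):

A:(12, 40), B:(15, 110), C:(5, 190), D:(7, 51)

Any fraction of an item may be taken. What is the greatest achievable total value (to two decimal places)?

Order: C (190/5=38.00) > B (110/15=7.33) > D (51/7=7.29) > A (40/12=3.33)
Fill: take C (5 @ 190) → take B (15 @ 110) → take D (7 @ 51) → take 4/12 of A → 13.33; 31/31 used.
Total value = 364.33

364.33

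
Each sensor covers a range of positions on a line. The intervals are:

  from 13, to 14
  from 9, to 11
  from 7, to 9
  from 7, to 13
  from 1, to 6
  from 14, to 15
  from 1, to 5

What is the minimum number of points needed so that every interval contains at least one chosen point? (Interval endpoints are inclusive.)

3

Sorted: [1,5] [1,6] [7,9] [9,11] [7,13] [13,14] [14,15]
{[1,5],[1,6]} hit by 5; {[7,9],[9,11],[7,13]} hit by 9; {[13,14],[14,15]} hit by 14.
Points: 5, 9, 14 (3 total).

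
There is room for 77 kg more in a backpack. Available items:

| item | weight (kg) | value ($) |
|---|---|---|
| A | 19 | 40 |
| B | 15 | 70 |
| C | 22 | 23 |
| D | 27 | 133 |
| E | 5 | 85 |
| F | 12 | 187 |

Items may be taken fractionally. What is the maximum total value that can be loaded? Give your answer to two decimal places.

512.89

Greedy by value/weight ratio, highest first.
Ratios (sorted): E 17.00, F 15.58, D 4.93, B 4.67, A 2.11, C 1.05
take E (5 @ 85); take F (12 @ 187); take D (27 @ 133); take B (15 @ 70); take 18/19 of A → 37.89. Capacity used 77/77.
Total value = 512.89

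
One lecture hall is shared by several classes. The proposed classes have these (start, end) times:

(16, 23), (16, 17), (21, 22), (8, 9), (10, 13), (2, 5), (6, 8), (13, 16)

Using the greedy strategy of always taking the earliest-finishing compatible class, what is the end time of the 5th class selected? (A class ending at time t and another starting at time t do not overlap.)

16

Greedy by earliest finish: after sorting by end time, pick each interval compatible with the last pick.
Sorted by end: (2,5)  (6,8)  (8,9)  (10,13)  (13,16)  (16,17)  (21,22)  (16,23)
take (2,5); take (6,8); take (8,9); take (10,13); take (13,16); take (16,17); take (21,22).
Selected: (2,5) (6,8) (8,9) (10,13) (13,16) (16,17) (21,22)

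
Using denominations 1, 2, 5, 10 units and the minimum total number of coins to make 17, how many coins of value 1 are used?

0

17 = 1×10 + 1×5 + 1×2
Count of 1: 0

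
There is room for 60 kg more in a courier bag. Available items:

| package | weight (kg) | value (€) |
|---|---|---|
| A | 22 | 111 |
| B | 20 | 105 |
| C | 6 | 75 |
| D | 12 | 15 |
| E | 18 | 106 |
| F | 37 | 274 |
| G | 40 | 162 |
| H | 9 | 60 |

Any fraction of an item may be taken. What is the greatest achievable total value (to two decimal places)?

456.11

Sort by value per unit weight and fill in that order.
Order: C (75/6=12.50) > F (274/37=7.41) > H (60/9=6.67) > E (106/18=5.89) > B (105/20=5.25) > A (111/22=5.05) > G (162/40=4.05) > D (15/12=1.25)
Fill: take C (6 @ 75) → take F (37 @ 274) → take H (9 @ 60) → take 8/18 of E → 47.11; 60/60 used.
Total value = 456.11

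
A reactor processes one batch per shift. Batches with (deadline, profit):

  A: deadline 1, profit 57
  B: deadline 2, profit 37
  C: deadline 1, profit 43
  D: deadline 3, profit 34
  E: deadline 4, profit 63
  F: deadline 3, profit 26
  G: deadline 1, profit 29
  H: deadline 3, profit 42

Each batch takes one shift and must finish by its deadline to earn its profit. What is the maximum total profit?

Take jobs in profit order; each goes to the latest open slot no later than its deadline.
Profit order: E=63 A=57 C=43 H=42 B=37 D=34 G=29 F=26
Assign: E→slot 4, A→slot 1, C skipped, H→slot 3, B→slot 2, D skipped, G skipped, F skipped.
Slots: [1:A] [2:B] [3:H] [4:E]
Profit = 57 + 37 + 42 + 63 = 199

199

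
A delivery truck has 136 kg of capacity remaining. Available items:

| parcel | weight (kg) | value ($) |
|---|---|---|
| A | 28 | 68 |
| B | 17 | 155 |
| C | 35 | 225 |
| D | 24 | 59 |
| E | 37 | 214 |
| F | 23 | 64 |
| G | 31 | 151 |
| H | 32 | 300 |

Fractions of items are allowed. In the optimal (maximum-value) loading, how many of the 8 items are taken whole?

4

Order: H (300/32=9.38) > B (155/17=9.12) > C (225/35=6.43) > E (214/37=5.78) > G (151/31=4.87) > F (64/23=2.78) > D (59/24=2.46) > A (68/28=2.43)
Fill: take H (32 @ 300) → take B (17 @ 155) → take C (35 @ 225) → take E (37 @ 214) → take 15/31 of G → 73.06; 136/136 used.
4 item(s) taken whole; one partial (take 15/31 of G).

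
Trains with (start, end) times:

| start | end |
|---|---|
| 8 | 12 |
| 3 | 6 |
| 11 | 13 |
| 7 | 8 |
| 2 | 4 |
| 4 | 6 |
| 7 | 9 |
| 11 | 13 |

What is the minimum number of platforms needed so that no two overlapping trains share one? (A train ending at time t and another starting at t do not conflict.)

Events (time:±→running): 2:+→1 3:+→2 4:-→1 4:+→2 6:-→1 6:-→0 7:+→1 7:+→2 8:-→1 8:+→2 9:-→1 11:+→2 11:+→3 … peak 3.

3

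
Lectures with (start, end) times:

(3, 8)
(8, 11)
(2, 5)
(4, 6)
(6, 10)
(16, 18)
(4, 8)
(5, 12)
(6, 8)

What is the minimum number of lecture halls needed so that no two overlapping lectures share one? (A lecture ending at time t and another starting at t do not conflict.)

5

Count concurrent intervals with a sweep; the peak is the room count.
starts: [2, 3, 4, 4, 5, 6, 6, 8, 16]
ends:   [5, 6, 8, 8, 8, 10, 11, 12, 18]
s2→1 s3→2 s4→3 s4→4 e5→3 s5→4 e6→3 s6→4 s6→5  — peak 5.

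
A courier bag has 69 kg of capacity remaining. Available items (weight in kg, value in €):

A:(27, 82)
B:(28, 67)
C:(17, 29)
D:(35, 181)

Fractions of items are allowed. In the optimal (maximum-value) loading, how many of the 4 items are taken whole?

2

Sort by value per unit weight and fill in that order.
Order: D (181/35=5.17) > A (82/27=3.04) > B (67/28=2.39) > C (29/17=1.71)
Fill: take D (35 @ 181) → take A (27 @ 82) → take 7/28 of B → 16.75; 69/69 used.
2 item(s) taken whole; one partial (take 7/28 of B).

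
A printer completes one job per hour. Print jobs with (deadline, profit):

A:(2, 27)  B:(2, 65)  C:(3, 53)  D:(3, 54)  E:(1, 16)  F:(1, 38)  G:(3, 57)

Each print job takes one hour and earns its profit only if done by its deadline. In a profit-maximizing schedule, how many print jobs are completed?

Sort by profit descending; place each in the latest free slot ≤ its deadline.
Profit order: B=65 G=57 D=54 C=53 F=38 A=27 E=16
Assign: B→slot 2, G→slot 3, D→slot 1, C skipped, F skipped, A skipped, E skipped.
Slots: [1:D] [2:B] [3:G]
3 of 7 scheduled.

3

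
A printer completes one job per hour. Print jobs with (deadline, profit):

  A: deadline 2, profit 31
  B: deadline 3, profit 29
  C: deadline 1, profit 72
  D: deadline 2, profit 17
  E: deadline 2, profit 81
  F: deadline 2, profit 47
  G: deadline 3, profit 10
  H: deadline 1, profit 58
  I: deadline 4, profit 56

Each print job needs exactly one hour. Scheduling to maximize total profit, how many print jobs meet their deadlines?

Take jobs in profit order; each goes to the latest open slot no later than its deadline.
By profit: E(d2,81), C(d1,72), H(d1,58), I(d4,56), F(d2,47), A(d2,31), B(d3,29), D(d2,17), G(d3,10)
E→slot 2; C→slot 1; H skipped; I→slot 4; F skipped; A skipped; B→slot 3; D skipped; G skipped.
4 of 9 scheduled.

4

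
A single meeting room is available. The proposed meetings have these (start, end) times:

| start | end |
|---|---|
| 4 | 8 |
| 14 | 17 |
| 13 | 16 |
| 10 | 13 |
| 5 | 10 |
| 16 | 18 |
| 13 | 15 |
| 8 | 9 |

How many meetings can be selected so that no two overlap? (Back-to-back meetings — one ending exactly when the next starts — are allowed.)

Greedy by earliest finish: after sorting by end time, pick each interval compatible with the last pick.
Sorted by end: (4,8)  (8,9)  (5,10)  (10,13)  (13,15)  (13,16)  (14,17)  (16,18)
take (4,8); take (8,9); take (10,13); take (13,15); skip (14,17); take (16,18).
Selected 5 meetings.

5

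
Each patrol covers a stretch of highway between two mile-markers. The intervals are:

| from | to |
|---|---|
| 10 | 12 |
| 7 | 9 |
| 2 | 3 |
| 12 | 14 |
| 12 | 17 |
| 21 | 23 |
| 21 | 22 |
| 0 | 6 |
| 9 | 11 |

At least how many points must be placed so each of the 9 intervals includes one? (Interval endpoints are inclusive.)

Sort by right endpoint; whenever an interval is uncovered, place a point at its right end.
By right end: [2,3]  [0,6]  [7,9]  [9,11]  [10,12]  [12,14]  [12,17]  [21,22]  [21,23]
[2,3] uncovered → point at 3; [7,9] uncovered → point at 9; [10,12] uncovered → point at 12; [21,22] uncovered → point at 22.
Points: 3, 9, 12, 22 (4 total).

4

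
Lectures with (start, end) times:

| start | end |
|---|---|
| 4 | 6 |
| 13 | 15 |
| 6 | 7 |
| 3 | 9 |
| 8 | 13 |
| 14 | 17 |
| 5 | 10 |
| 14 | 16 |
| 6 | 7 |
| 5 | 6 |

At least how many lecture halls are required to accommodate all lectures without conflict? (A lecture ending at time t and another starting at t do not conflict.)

Events (time:±→running): 3:+→1 4:+→2 5:+→3 5:+→4 … peak 4.

4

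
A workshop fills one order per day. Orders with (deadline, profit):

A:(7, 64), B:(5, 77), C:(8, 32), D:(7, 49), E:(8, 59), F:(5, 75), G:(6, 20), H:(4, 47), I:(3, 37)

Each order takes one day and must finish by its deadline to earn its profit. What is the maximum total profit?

Sort by profit descending; place each in the latest free slot ≤ its deadline.
By profit: B(d5,77), F(d5,75), A(d7,64), E(d8,59), D(d7,49), H(d4,47), I(d3,37), C(d8,32), G(d6,20)
B→slot 5; F→slot 4; A→slot 7; E→slot 8; D→slot 6; H→slot 3; I→slot 2; C→slot 1; G skipped.
Profit = 32 + 37 + 47 + 75 + 77 + 49 + 64 + 59 = 440

440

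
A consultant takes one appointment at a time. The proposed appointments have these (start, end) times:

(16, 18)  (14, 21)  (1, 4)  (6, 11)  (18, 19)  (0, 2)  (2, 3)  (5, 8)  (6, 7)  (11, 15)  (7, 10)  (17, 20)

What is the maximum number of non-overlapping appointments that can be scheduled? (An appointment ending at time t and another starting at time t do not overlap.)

7

Sorted by end: (0,2)  (2,3)  (1,4)  (6,7)  (5,8)  (7,10)  (6,11)  (11,15)  (16,18)  (18,19)  (17,20)  (14,21)
take (0,2); take (2,3); skip (1,4); take (6,7); take (7,10); take (11,15); take (16,18); take (18,19); skip (17,20).
Selected 7 appointments.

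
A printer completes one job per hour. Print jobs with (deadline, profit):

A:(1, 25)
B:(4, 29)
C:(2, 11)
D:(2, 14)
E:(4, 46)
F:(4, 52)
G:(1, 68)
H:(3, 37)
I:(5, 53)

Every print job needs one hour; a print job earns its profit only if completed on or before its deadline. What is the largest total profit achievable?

Take jobs in profit order; each goes to the latest open slot no later than its deadline.
Profit order: G=68 I=53 F=52 E=46 H=37 B=29 A=25 D=14 C=11
Assign: G→slot 1, I→slot 5, F→slot 4, E→slot 3, H→slot 2, B skipped, A skipped, D skipped, C skipped.
Slots: [1:G] [2:H] [3:E] [4:F] [5:I]
Profit = 68 + 37 + 46 + 52 + 53 = 256

256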